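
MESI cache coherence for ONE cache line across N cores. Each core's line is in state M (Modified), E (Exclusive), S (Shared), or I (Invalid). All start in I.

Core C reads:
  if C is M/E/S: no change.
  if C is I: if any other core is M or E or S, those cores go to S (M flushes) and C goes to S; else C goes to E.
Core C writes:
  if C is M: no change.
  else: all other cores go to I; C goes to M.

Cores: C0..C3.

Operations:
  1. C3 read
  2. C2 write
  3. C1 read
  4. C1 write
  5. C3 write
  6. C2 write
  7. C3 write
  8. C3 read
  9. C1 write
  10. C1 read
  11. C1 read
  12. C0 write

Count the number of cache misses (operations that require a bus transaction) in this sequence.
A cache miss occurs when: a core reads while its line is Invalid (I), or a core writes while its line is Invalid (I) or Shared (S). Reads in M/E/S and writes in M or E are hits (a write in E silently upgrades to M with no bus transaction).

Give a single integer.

Answer: 9

Derivation:
Op 1: C3 read [C3 read from I: no other sharers -> C3=E (exclusive)] -> [I,I,I,E] [MISS #1: read from I]
Op 2: C2 write [C2 write: invalidate ['C3=E'] -> C2=M] -> [I,I,M,I] [MISS #2: write from I]
Op 3: C1 read [C1 read from I: others=['C2=M'] -> C1=S, others downsized to S] -> [I,S,S,I] [MISS #3: read from I]
Op 4: C1 write [C1 write: invalidate ['C2=S'] -> C1=M] -> [I,M,I,I] [MISS #4: write from S]
Op 5: C3 write [C3 write: invalidate ['C1=M'] -> C3=M] -> [I,I,I,M] [MISS #5: write from I]
Op 6: C2 write [C2 write: invalidate ['C3=M'] -> C2=M] -> [I,I,M,I] [MISS #6: write from I]
Op 7: C3 write [C3 write: invalidate ['C2=M'] -> C3=M] -> [I,I,I,M] [MISS #7: write from I]
Op 8: C3 read [C3 read: already in M, no change] -> [I,I,I,M] [hit: read from M]
Op 9: C1 write [C1 write: invalidate ['C3=M'] -> C1=M] -> [I,M,I,I] [MISS #8: write from I]
Op 10: C1 read [C1 read: already in M, no change] -> [I,M,I,I] [hit: read from M]
Op 11: C1 read [C1 read: already in M, no change] -> [I,M,I,I] [hit: read from M]
Op 12: C0 write [C0 write: invalidate ['C1=M'] -> C0=M] -> [M,I,I,I] [MISS #9: write from I]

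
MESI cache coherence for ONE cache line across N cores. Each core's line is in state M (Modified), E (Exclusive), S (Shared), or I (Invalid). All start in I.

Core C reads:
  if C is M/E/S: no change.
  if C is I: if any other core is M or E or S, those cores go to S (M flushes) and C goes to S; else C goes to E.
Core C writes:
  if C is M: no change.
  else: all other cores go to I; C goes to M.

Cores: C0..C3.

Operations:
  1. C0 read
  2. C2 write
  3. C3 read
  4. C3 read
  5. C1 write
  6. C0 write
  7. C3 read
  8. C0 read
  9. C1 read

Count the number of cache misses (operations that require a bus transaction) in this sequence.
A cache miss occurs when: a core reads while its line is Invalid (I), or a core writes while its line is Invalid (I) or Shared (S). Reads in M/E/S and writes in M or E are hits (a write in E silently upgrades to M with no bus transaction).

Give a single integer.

Answer: 7

Derivation:
Op 1: C0 read [C0 read from I: no other sharers -> C0=E (exclusive)] -> [E,I,I,I] [MISS #1: read from I]
Op 2: C2 write [C2 write: invalidate ['C0=E'] -> C2=M] -> [I,I,M,I] [MISS #2: write from I]
Op 3: C3 read [C3 read from I: others=['C2=M'] -> C3=S, others downsized to S] -> [I,I,S,S] [MISS #3: read from I]
Op 4: C3 read [C3 read: already in S, no change] -> [I,I,S,S] [hit: read from S]
Op 5: C1 write [C1 write: invalidate ['C2=S', 'C3=S'] -> C1=M] -> [I,M,I,I] [MISS #4: write from I]
Op 6: C0 write [C0 write: invalidate ['C1=M'] -> C0=M] -> [M,I,I,I] [MISS #5: write from I]
Op 7: C3 read [C3 read from I: others=['C0=M'] -> C3=S, others downsized to S] -> [S,I,I,S] [MISS #6: read from I]
Op 8: C0 read [C0 read: already in S, no change] -> [S,I,I,S] [hit: read from S]
Op 9: C1 read [C1 read from I: others=['C0=S', 'C3=S'] -> C1=S, others downsized to S] -> [S,S,I,S] [MISS #7: read from I]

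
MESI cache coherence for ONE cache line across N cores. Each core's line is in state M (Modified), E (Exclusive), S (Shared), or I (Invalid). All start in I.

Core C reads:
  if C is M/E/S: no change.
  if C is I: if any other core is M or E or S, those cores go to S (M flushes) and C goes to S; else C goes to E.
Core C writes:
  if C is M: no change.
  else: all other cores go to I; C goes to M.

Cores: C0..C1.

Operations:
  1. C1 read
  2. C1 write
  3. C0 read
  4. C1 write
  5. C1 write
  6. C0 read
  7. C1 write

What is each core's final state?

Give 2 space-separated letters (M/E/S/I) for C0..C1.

Op 1: C1 read [C1 read from I: no other sharers -> C1=E (exclusive)] -> [I,E]
Op 2: C1 write [C1 write: invalidate none -> C1=M] -> [I,M]
Op 3: C0 read [C0 read from I: others=['C1=M'] -> C0=S, others downsized to S] -> [S,S]
Op 4: C1 write [C1 write: invalidate ['C0=S'] -> C1=M] -> [I,M]
Op 5: C1 write [C1 write: already M (modified), no change] -> [I,M]
Op 6: C0 read [C0 read from I: others=['C1=M'] -> C0=S, others downsized to S] -> [S,S]
Op 7: C1 write [C1 write: invalidate ['C0=S'] -> C1=M] -> [I,M]

Answer: I M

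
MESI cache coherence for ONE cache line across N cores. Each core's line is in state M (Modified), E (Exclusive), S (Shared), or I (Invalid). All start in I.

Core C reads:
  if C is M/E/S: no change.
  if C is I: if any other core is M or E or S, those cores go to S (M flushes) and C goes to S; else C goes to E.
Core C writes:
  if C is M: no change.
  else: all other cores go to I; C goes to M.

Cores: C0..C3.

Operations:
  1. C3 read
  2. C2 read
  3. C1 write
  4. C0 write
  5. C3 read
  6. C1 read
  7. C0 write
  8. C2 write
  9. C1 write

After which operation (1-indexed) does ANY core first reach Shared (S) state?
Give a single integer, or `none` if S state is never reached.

Op 1: C3 read [C3 read from I: no other sharers -> C3=E (exclusive)] -> [I,I,I,E]
Op 2: C2 read [C2 read from I: others=['C3=E'] -> C2=S, others downsized to S] -> [I,I,S,S]
  -> First S state at op 2; remaining ops need not be traced.

Answer: 2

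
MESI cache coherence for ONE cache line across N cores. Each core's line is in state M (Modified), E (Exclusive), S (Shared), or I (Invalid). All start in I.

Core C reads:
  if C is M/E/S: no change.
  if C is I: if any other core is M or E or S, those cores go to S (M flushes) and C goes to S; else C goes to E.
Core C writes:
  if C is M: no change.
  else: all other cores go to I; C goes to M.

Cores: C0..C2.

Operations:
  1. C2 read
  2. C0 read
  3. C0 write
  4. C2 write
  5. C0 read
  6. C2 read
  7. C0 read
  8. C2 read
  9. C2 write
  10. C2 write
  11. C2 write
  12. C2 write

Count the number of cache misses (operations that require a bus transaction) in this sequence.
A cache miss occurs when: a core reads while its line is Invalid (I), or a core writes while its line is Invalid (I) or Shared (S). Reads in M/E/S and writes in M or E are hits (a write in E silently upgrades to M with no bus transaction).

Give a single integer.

Answer: 6

Derivation:
Op 1: C2 read [C2 read from I: no other sharers -> C2=E (exclusive)] -> [I,I,E] [MISS #1: read from I]
Op 2: C0 read [C0 read from I: others=['C2=E'] -> C0=S, others downsized to S] -> [S,I,S] [MISS #2: read from I]
Op 3: C0 write [C0 write: invalidate ['C2=S'] -> C0=M] -> [M,I,I] [MISS #3: write from S]
Op 4: C2 write [C2 write: invalidate ['C0=M'] -> C2=M] -> [I,I,M] [MISS #4: write from I]
Op 5: C0 read [C0 read from I: others=['C2=M'] -> C0=S, others downsized to S] -> [S,I,S] [MISS #5: read from I]
Op 6: C2 read [C2 read: already in S, no change] -> [S,I,S] [hit: read from S]
Op 7: C0 read [C0 read: already in S, no change] -> [S,I,S] [hit: read from S]
Op 8: C2 read [C2 read: already in S, no change] -> [S,I,S] [hit: read from S]
Op 9: C2 write [C2 write: invalidate ['C0=S'] -> C2=M] -> [I,I,M] [MISS #6: write from S]
Op 10: C2 write [C2 write: already M (modified), no change] -> [I,I,M] [hit: write from M]
Op 11: C2 write [C2 write: already M (modified), no change] -> [I,I,M] [hit: write from M]
Op 12: C2 write [C2 write: already M (modified), no change] -> [I,I,M] [hit: write from M]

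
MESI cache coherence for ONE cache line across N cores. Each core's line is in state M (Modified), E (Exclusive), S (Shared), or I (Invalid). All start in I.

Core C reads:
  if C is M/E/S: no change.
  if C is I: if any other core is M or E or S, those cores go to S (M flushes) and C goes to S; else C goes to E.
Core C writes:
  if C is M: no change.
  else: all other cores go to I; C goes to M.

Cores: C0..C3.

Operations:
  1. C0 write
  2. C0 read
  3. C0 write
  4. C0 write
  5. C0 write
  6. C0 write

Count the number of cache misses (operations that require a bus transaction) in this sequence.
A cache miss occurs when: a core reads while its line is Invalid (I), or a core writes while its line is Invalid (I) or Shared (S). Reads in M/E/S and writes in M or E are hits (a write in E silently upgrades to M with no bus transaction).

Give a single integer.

Op 1: C0 write [C0 write: invalidate none -> C0=M] -> [M,I,I,I] [MISS #1: write from I]
Op 2: C0 read [C0 read: already in M, no change] -> [M,I,I,I] [hit: read from M]
Op 3: C0 write [C0 write: already M (modified), no change] -> [M,I,I,I] [hit: write from M]
Op 4: C0 write [C0 write: already M (modified), no change] -> [M,I,I,I] [hit: write from M]
Op 5: C0 write [C0 write: already M (modified), no change] -> [M,I,I,I] [hit: write from M]
Op 6: C0 write [C0 write: already M (modified), no change] -> [M,I,I,I] [hit: write from M]

Answer: 1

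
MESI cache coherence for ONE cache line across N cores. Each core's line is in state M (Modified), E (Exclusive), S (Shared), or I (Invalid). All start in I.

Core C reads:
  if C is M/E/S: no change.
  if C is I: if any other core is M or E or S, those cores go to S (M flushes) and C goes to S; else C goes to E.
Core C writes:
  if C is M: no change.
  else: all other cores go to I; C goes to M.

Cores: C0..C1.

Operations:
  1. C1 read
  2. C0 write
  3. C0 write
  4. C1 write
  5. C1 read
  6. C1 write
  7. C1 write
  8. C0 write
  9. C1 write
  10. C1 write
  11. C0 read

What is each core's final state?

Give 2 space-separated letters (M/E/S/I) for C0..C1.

Answer: S S

Derivation:
Op 1: C1 read [C1 read from I: no other sharers -> C1=E (exclusive)] -> [I,E]
Op 2: C0 write [C0 write: invalidate ['C1=E'] -> C0=M] -> [M,I]
Op 3: C0 write [C0 write: already M (modified), no change] -> [M,I]
Op 4: C1 write [C1 write: invalidate ['C0=M'] -> C1=M] -> [I,M]
Op 5: C1 read [C1 read: already in M, no change] -> [I,M]
Op 6: C1 write [C1 write: already M (modified), no change] -> [I,M]
Op 7: C1 write [C1 write: already M (modified), no change] -> [I,M]
Op 8: C0 write [C0 write: invalidate ['C1=M'] -> C0=M] -> [M,I]
Op 9: C1 write [C1 write: invalidate ['C0=M'] -> C1=M] -> [I,M]
Op 10: C1 write [C1 write: already M (modified), no change] -> [I,M]
Op 11: C0 read [C0 read from I: others=['C1=M'] -> C0=S, others downsized to S] -> [S,S]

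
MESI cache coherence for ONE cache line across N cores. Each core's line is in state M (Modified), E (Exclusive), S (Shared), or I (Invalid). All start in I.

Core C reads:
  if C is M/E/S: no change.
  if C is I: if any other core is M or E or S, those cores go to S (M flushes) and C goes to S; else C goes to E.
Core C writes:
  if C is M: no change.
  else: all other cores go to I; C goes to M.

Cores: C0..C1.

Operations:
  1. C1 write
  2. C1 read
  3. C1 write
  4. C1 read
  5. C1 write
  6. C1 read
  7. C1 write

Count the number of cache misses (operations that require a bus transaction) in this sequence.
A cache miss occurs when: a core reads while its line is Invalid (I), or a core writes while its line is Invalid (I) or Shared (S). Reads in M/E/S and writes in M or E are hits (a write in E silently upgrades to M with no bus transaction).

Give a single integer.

Op 1: C1 write [C1 write: invalidate none -> C1=M] -> [I,M] [MISS #1: write from I]
Op 2: C1 read [C1 read: already in M, no change] -> [I,M] [hit: read from M]
Op 3: C1 write [C1 write: already M (modified), no change] -> [I,M] [hit: write from M]
Op 4: C1 read [C1 read: already in M, no change] -> [I,M] [hit: read from M]
Op 5: C1 write [C1 write: already M (modified), no change] -> [I,M] [hit: write from M]
Op 6: C1 read [C1 read: already in M, no change] -> [I,M] [hit: read from M]
Op 7: C1 write [C1 write: already M (modified), no change] -> [I,M] [hit: write from M]

Answer: 1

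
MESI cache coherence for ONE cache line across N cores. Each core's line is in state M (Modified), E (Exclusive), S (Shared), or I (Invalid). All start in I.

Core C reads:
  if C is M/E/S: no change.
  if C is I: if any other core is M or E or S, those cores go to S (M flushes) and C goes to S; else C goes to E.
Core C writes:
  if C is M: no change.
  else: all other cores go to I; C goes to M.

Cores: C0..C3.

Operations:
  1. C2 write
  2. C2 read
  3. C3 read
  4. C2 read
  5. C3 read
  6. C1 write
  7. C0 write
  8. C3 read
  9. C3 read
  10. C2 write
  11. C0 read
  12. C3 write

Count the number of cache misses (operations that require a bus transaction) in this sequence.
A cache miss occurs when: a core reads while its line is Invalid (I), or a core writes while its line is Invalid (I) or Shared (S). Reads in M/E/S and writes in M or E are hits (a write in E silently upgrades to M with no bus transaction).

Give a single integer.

Answer: 8

Derivation:
Op 1: C2 write [C2 write: invalidate none -> C2=M] -> [I,I,M,I] [MISS #1: write from I]
Op 2: C2 read [C2 read: already in M, no change] -> [I,I,M,I] [hit: read from M]
Op 3: C3 read [C3 read from I: others=['C2=M'] -> C3=S, others downsized to S] -> [I,I,S,S] [MISS #2: read from I]
Op 4: C2 read [C2 read: already in S, no change] -> [I,I,S,S] [hit: read from S]
Op 5: C3 read [C3 read: already in S, no change] -> [I,I,S,S] [hit: read from S]
Op 6: C1 write [C1 write: invalidate ['C2=S', 'C3=S'] -> C1=M] -> [I,M,I,I] [MISS #3: write from I]
Op 7: C0 write [C0 write: invalidate ['C1=M'] -> C0=M] -> [M,I,I,I] [MISS #4: write from I]
Op 8: C3 read [C3 read from I: others=['C0=M'] -> C3=S, others downsized to S] -> [S,I,I,S] [MISS #5: read from I]
Op 9: C3 read [C3 read: already in S, no change] -> [S,I,I,S] [hit: read from S]
Op 10: C2 write [C2 write: invalidate ['C0=S', 'C3=S'] -> C2=M] -> [I,I,M,I] [MISS #6: write from I]
Op 11: C0 read [C0 read from I: others=['C2=M'] -> C0=S, others downsized to S] -> [S,I,S,I] [MISS #7: read from I]
Op 12: C3 write [C3 write: invalidate ['C0=S', 'C2=S'] -> C3=M] -> [I,I,I,M] [MISS #8: write from I]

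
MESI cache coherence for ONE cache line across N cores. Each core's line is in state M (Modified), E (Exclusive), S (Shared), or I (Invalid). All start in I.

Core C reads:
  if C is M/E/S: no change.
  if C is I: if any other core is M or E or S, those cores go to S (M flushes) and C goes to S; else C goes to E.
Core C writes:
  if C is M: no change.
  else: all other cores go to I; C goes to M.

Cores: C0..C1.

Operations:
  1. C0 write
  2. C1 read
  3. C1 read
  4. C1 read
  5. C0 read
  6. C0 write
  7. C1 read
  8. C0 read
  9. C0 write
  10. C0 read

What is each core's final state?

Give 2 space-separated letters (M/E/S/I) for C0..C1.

Op 1: C0 write [C0 write: invalidate none -> C0=M] -> [M,I]
Op 2: C1 read [C1 read from I: others=['C0=M'] -> C1=S, others downsized to S] -> [S,S]
Op 3: C1 read [C1 read: already in S, no change] -> [S,S]
Op 4: C1 read [C1 read: already in S, no change] -> [S,S]
Op 5: C0 read [C0 read: already in S, no change] -> [S,S]
Op 6: C0 write [C0 write: invalidate ['C1=S'] -> C0=M] -> [M,I]
Op 7: C1 read [C1 read from I: others=['C0=M'] -> C1=S, others downsized to S] -> [S,S]
Op 8: C0 read [C0 read: already in S, no change] -> [S,S]
Op 9: C0 write [C0 write: invalidate ['C1=S'] -> C0=M] -> [M,I]
Op 10: C0 read [C0 read: already in M, no change] -> [M,I]

Answer: M I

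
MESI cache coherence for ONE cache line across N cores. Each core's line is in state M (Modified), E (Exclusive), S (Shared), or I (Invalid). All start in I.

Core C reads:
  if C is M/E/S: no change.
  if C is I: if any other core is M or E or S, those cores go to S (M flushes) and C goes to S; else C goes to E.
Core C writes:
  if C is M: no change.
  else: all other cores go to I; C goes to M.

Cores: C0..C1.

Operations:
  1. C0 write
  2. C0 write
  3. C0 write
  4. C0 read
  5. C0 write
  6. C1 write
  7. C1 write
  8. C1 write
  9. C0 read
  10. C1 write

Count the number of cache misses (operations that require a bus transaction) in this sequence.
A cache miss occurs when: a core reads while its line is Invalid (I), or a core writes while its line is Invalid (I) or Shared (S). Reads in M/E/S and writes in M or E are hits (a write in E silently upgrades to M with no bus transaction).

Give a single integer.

Op 1: C0 write [C0 write: invalidate none -> C0=M] -> [M,I] [MISS #1: write from I]
Op 2: C0 write [C0 write: already M (modified), no change] -> [M,I] [hit: write from M]
Op 3: C0 write [C0 write: already M (modified), no change] -> [M,I] [hit: write from M]
Op 4: C0 read [C0 read: already in M, no change] -> [M,I] [hit: read from M]
Op 5: C0 write [C0 write: already M (modified), no change] -> [M,I] [hit: write from M]
Op 6: C1 write [C1 write: invalidate ['C0=M'] -> C1=M] -> [I,M] [MISS #2: write from I]
Op 7: C1 write [C1 write: already M (modified), no change] -> [I,M] [hit: write from M]
Op 8: C1 write [C1 write: already M (modified), no change] -> [I,M] [hit: write from M]
Op 9: C0 read [C0 read from I: others=['C1=M'] -> C0=S, others downsized to S] -> [S,S] [MISS #3: read from I]
Op 10: C1 write [C1 write: invalidate ['C0=S'] -> C1=M] -> [I,M] [MISS #4: write from S]

Answer: 4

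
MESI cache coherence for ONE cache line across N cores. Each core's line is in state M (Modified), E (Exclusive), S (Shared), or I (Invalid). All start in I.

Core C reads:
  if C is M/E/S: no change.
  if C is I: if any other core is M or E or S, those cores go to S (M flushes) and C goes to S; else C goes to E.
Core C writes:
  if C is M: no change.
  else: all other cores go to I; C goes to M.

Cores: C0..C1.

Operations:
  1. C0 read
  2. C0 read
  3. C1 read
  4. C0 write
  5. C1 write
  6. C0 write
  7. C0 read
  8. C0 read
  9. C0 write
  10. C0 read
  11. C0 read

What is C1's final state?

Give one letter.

Answer: I

Derivation:
Op 1: C0 read [C0 read from I: no other sharers -> C0=E (exclusive)] -> [E,I]
Op 2: C0 read [C0 read: already in E, no change] -> [E,I]
Op 3: C1 read [C1 read from I: others=['C0=E'] -> C1=S, others downsized to S] -> [S,S]
Op 4: C0 write [C0 write: invalidate ['C1=S'] -> C0=M] -> [M,I]
Op 5: C1 write [C1 write: invalidate ['C0=M'] -> C1=M] -> [I,M]
Op 6: C0 write [C0 write: invalidate ['C1=M'] -> C0=M] -> [M,I]
Op 7: C0 read [C0 read: already in M, no change] -> [M,I]
Op 8: C0 read [C0 read: already in M, no change] -> [M,I]
Op 9: C0 write [C0 write: already M (modified), no change] -> [M,I]
Op 10: C0 read [C0 read: already in M, no change] -> [M,I]
Op 11: C0 read [C0 read: already in M, no change] -> [M,I]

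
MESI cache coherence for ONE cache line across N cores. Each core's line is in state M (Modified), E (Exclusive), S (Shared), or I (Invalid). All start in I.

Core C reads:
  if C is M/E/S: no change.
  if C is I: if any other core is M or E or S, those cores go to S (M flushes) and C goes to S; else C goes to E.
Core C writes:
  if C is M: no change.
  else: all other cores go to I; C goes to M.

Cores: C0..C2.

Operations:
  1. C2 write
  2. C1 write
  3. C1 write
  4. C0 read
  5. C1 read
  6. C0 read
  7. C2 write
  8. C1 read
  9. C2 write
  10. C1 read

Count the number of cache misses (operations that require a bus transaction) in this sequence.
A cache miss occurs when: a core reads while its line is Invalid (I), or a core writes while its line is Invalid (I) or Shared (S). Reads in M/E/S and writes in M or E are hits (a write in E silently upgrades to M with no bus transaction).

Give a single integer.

Answer: 7

Derivation:
Op 1: C2 write [C2 write: invalidate none -> C2=M] -> [I,I,M] [MISS #1: write from I]
Op 2: C1 write [C1 write: invalidate ['C2=M'] -> C1=M] -> [I,M,I] [MISS #2: write from I]
Op 3: C1 write [C1 write: already M (modified), no change] -> [I,M,I] [hit: write from M]
Op 4: C0 read [C0 read from I: others=['C1=M'] -> C0=S, others downsized to S] -> [S,S,I] [MISS #3: read from I]
Op 5: C1 read [C1 read: already in S, no change] -> [S,S,I] [hit: read from S]
Op 6: C0 read [C0 read: already in S, no change] -> [S,S,I] [hit: read from S]
Op 7: C2 write [C2 write: invalidate ['C0=S', 'C1=S'] -> C2=M] -> [I,I,M] [MISS #4: write from I]
Op 8: C1 read [C1 read from I: others=['C2=M'] -> C1=S, others downsized to S] -> [I,S,S] [MISS #5: read from I]
Op 9: C2 write [C2 write: invalidate ['C1=S'] -> C2=M] -> [I,I,M] [MISS #6: write from S]
Op 10: C1 read [C1 read from I: others=['C2=M'] -> C1=S, others downsized to S] -> [I,S,S] [MISS #7: read from I]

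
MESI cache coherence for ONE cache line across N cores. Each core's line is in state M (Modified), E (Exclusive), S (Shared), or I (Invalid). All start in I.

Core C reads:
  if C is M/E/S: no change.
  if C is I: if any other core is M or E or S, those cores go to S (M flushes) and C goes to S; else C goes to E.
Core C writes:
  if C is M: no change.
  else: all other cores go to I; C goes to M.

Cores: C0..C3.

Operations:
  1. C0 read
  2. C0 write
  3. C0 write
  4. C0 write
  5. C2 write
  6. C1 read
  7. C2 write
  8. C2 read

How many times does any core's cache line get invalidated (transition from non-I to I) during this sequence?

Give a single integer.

Op 1: C0 read [C0 read from I: no other sharers -> C0=E (exclusive)] -> [E,I,I,I] (invalidations this op: 0; running total: 0)
Op 2: C0 write [C0 write: invalidate none -> C0=M] -> [M,I,I,I] (invalidations this op: 0; running total: 0)
Op 3: C0 write [C0 write: already M (modified), no change] -> [M,I,I,I] (invalidations this op: 0; running total: 0)
Op 4: C0 write [C0 write: already M (modified), no change] -> [M,I,I,I] (invalidations this op: 0; running total: 0)
Op 5: C2 write [C2 write: invalidate ['C0=M'] -> C2=M] -> [I,I,M,I] (invalidations this op: 1; running total: 1)
Op 6: C1 read [C1 read from I: others=['C2=M'] -> C1=S, others downsized to S] -> [I,S,S,I] (invalidations this op: 0; running total: 1)
Op 7: C2 write [C2 write: invalidate ['C1=S'] -> C2=M] -> [I,I,M,I] (invalidations this op: 1; running total: 2)
Op 8: C2 read [C2 read: already in M, no change] -> [I,I,M,I] (invalidations this op: 0; running total: 2)

Answer: 2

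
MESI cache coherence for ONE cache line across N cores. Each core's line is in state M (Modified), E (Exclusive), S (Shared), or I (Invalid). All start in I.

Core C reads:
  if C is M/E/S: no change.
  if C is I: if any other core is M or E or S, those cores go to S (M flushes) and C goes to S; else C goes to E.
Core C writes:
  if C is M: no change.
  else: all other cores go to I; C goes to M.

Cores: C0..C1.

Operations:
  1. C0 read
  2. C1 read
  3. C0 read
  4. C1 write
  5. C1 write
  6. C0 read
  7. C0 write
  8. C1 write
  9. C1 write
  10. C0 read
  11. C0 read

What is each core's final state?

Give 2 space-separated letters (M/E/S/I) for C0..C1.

Op 1: C0 read [C0 read from I: no other sharers -> C0=E (exclusive)] -> [E,I]
Op 2: C1 read [C1 read from I: others=['C0=E'] -> C1=S, others downsized to S] -> [S,S]
Op 3: C0 read [C0 read: already in S, no change] -> [S,S]
Op 4: C1 write [C1 write: invalidate ['C0=S'] -> C1=M] -> [I,M]
Op 5: C1 write [C1 write: already M (modified), no change] -> [I,M]
Op 6: C0 read [C0 read from I: others=['C1=M'] -> C0=S, others downsized to S] -> [S,S]
Op 7: C0 write [C0 write: invalidate ['C1=S'] -> C0=M] -> [M,I]
Op 8: C1 write [C1 write: invalidate ['C0=M'] -> C1=M] -> [I,M]
Op 9: C1 write [C1 write: already M (modified), no change] -> [I,M]
Op 10: C0 read [C0 read from I: others=['C1=M'] -> C0=S, others downsized to S] -> [S,S]
Op 11: C0 read [C0 read: already in S, no change] -> [S,S]

Answer: S S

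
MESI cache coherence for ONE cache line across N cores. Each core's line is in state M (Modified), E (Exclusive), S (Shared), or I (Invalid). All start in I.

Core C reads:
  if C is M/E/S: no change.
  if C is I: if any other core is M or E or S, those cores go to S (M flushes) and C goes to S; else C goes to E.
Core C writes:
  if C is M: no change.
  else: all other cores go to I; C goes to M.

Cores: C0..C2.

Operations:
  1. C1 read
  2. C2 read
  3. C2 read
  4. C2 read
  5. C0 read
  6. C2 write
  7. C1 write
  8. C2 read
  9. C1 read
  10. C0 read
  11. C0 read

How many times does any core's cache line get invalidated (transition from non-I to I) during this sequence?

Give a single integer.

Op 1: C1 read [C1 read from I: no other sharers -> C1=E (exclusive)] -> [I,E,I] (invalidations this op: 0; running total: 0)
Op 2: C2 read [C2 read from I: others=['C1=E'] -> C2=S, others downsized to S] -> [I,S,S] (invalidations this op: 0; running total: 0)
Op 3: C2 read [C2 read: already in S, no change] -> [I,S,S] (invalidations this op: 0; running total: 0)
Op 4: C2 read [C2 read: already in S, no change] -> [I,S,S] (invalidations this op: 0; running total: 0)
Op 5: C0 read [C0 read from I: others=['C1=S', 'C2=S'] -> C0=S, others downsized to S] -> [S,S,S] (invalidations this op: 0; running total: 0)
Op 6: C2 write [C2 write: invalidate ['C0=S', 'C1=S'] -> C2=M] -> [I,I,M] (invalidations this op: 2; running total: 2)
Op 7: C1 write [C1 write: invalidate ['C2=M'] -> C1=M] -> [I,M,I] (invalidations this op: 1; running total: 3)
Op 8: C2 read [C2 read from I: others=['C1=M'] -> C2=S, others downsized to S] -> [I,S,S] (invalidations this op: 0; running total: 3)
Op 9: C1 read [C1 read: already in S, no change] -> [I,S,S] (invalidations this op: 0; running total: 3)
Op 10: C0 read [C0 read from I: others=['C1=S', 'C2=S'] -> C0=S, others downsized to S] -> [S,S,S] (invalidations this op: 0; running total: 3)
Op 11: C0 read [C0 read: already in S, no change] -> [S,S,S] (invalidations this op: 0; running total: 3)

Answer: 3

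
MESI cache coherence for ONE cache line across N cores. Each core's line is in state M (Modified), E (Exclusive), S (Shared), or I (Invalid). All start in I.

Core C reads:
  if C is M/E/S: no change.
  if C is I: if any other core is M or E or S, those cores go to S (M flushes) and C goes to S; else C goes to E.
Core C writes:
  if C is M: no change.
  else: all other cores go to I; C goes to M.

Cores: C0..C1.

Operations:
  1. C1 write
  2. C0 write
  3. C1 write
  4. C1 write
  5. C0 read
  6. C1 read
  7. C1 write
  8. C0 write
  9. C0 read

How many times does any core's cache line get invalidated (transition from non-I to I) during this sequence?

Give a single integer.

Op 1: C1 write [C1 write: invalidate none -> C1=M] -> [I,M] (invalidations this op: 0; running total: 0)
Op 2: C0 write [C0 write: invalidate ['C1=M'] -> C0=M] -> [M,I] (invalidations this op: 1; running total: 1)
Op 3: C1 write [C1 write: invalidate ['C0=M'] -> C1=M] -> [I,M] (invalidations this op: 1; running total: 2)
Op 4: C1 write [C1 write: already M (modified), no change] -> [I,M] (invalidations this op: 0; running total: 2)
Op 5: C0 read [C0 read from I: others=['C1=M'] -> C0=S, others downsized to S] -> [S,S] (invalidations this op: 0; running total: 2)
Op 6: C1 read [C1 read: already in S, no change] -> [S,S] (invalidations this op: 0; running total: 2)
Op 7: C1 write [C1 write: invalidate ['C0=S'] -> C1=M] -> [I,M] (invalidations this op: 1; running total: 3)
Op 8: C0 write [C0 write: invalidate ['C1=M'] -> C0=M] -> [M,I] (invalidations this op: 1; running total: 4)
Op 9: C0 read [C0 read: already in M, no change] -> [M,I] (invalidations this op: 0; running total: 4)

Answer: 4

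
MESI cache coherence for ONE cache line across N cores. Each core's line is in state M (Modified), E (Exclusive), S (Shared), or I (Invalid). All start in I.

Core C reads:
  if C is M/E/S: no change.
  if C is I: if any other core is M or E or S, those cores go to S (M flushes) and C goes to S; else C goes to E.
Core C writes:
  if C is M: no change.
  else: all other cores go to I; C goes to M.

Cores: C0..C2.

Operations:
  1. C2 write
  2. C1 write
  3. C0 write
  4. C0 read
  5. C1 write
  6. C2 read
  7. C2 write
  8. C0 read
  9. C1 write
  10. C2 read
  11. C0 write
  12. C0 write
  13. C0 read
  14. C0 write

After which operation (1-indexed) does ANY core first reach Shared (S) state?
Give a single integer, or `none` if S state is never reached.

Answer: 6

Derivation:
Op 1: C2 write [C2 write: invalidate none -> C2=M] -> [I,I,M]
Op 2: C1 write [C1 write: invalidate ['C2=M'] -> C1=M] -> [I,M,I]
Op 3: C0 write [C0 write: invalidate ['C1=M'] -> C0=M] -> [M,I,I]
Op 4: C0 read [C0 read: already in M, no change] -> [M,I,I]
Op 5: C1 write [C1 write: invalidate ['C0=M'] -> C1=M] -> [I,M,I]
Op 6: C2 read [C2 read from I: others=['C1=M'] -> C2=S, others downsized to S] -> [I,S,S]
  -> First S state at op 6; remaining ops need not be traced.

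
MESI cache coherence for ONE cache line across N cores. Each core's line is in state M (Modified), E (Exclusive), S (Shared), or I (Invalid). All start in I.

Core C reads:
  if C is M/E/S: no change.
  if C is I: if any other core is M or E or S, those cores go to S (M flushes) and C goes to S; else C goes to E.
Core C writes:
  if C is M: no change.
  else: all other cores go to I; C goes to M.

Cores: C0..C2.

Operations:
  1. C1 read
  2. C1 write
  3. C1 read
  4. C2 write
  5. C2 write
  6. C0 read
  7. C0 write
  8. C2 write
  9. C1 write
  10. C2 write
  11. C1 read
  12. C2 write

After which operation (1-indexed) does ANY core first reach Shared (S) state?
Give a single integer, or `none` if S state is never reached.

Op 1: C1 read [C1 read from I: no other sharers -> C1=E (exclusive)] -> [I,E,I]
Op 2: C1 write [C1 write: invalidate none -> C1=M] -> [I,M,I]
Op 3: C1 read [C1 read: already in M, no change] -> [I,M,I]
Op 4: C2 write [C2 write: invalidate ['C1=M'] -> C2=M] -> [I,I,M]
Op 5: C2 write [C2 write: already M (modified), no change] -> [I,I,M]
Op 6: C0 read [C0 read from I: others=['C2=M'] -> C0=S, others downsized to S] -> [S,I,S]
  -> First S state at op 6; remaining ops need not be traced.

Answer: 6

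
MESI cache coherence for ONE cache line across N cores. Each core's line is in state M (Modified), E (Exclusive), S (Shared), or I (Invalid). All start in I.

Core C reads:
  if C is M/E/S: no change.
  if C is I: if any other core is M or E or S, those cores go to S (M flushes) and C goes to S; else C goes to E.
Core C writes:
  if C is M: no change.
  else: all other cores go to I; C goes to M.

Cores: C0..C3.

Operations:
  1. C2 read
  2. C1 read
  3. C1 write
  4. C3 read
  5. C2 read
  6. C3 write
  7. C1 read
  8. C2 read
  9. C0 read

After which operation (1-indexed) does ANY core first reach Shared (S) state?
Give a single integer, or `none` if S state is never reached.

Op 1: C2 read [C2 read from I: no other sharers -> C2=E (exclusive)] -> [I,I,E,I]
Op 2: C1 read [C1 read from I: others=['C2=E'] -> C1=S, others downsized to S] -> [I,S,S,I]
  -> First S state at op 2; remaining ops need not be traced.

Answer: 2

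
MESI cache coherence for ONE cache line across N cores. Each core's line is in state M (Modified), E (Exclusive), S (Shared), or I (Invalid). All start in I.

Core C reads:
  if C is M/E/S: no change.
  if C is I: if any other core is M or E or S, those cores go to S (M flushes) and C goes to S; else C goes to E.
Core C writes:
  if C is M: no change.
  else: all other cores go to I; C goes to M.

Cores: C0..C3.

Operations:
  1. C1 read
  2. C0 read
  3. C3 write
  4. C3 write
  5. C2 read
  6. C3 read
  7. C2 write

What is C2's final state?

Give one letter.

Answer: M

Derivation:
Op 1: C1 read [C1 read from I: no other sharers -> C1=E (exclusive)] -> [I,E,I,I]
Op 2: C0 read [C0 read from I: others=['C1=E'] -> C0=S, others downsized to S] -> [S,S,I,I]
Op 3: C3 write [C3 write: invalidate ['C0=S', 'C1=S'] -> C3=M] -> [I,I,I,M]
Op 4: C3 write [C3 write: already M (modified), no change] -> [I,I,I,M]
Op 5: C2 read [C2 read from I: others=['C3=M'] -> C2=S, others downsized to S] -> [I,I,S,S]
Op 6: C3 read [C3 read: already in S, no change] -> [I,I,S,S]
Op 7: C2 write [C2 write: invalidate ['C3=S'] -> C2=M] -> [I,I,M,I]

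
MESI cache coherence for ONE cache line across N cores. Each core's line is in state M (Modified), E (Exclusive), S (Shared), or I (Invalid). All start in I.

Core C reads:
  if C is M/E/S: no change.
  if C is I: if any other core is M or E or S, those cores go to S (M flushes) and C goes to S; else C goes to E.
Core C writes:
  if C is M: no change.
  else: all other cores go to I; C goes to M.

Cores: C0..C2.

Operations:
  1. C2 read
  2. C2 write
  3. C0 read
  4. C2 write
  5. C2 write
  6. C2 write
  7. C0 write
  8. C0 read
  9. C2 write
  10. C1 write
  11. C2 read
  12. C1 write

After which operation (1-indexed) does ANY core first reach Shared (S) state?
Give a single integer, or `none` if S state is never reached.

Answer: 3

Derivation:
Op 1: C2 read [C2 read from I: no other sharers -> C2=E (exclusive)] -> [I,I,E]
Op 2: C2 write [C2 write: invalidate none -> C2=M] -> [I,I,M]
Op 3: C0 read [C0 read from I: others=['C2=M'] -> C0=S, others downsized to S] -> [S,I,S]
  -> First S state at op 3; remaining ops need not be traced.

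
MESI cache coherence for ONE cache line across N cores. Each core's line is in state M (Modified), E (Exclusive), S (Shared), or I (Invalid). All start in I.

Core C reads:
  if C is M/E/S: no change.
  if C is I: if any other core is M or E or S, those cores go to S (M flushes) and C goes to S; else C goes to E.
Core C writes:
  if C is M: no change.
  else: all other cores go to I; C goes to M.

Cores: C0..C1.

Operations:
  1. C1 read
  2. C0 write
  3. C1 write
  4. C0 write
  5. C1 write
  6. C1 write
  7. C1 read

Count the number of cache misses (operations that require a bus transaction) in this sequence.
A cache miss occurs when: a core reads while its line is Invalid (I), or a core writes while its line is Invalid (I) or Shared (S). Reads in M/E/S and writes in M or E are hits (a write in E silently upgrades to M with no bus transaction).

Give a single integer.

Op 1: C1 read [C1 read from I: no other sharers -> C1=E (exclusive)] -> [I,E] [MISS #1: read from I]
Op 2: C0 write [C0 write: invalidate ['C1=E'] -> C0=M] -> [M,I] [MISS #2: write from I]
Op 3: C1 write [C1 write: invalidate ['C0=M'] -> C1=M] -> [I,M] [MISS #3: write from I]
Op 4: C0 write [C0 write: invalidate ['C1=M'] -> C0=M] -> [M,I] [MISS #4: write from I]
Op 5: C1 write [C1 write: invalidate ['C0=M'] -> C1=M] -> [I,M] [MISS #5: write from I]
Op 6: C1 write [C1 write: already M (modified), no change] -> [I,M] [hit: write from M]
Op 7: C1 read [C1 read: already in M, no change] -> [I,M] [hit: read from M]

Answer: 5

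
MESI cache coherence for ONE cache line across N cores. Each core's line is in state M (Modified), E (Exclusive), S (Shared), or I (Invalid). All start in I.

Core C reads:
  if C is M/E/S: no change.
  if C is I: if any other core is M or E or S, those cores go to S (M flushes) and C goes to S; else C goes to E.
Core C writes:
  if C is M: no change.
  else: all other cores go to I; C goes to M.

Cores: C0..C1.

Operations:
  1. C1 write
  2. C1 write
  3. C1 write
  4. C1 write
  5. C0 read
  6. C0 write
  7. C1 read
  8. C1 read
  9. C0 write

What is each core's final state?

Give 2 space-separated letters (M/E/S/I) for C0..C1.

Op 1: C1 write [C1 write: invalidate none -> C1=M] -> [I,M]
Op 2: C1 write [C1 write: already M (modified), no change] -> [I,M]
Op 3: C1 write [C1 write: already M (modified), no change] -> [I,M]
Op 4: C1 write [C1 write: already M (modified), no change] -> [I,M]
Op 5: C0 read [C0 read from I: others=['C1=M'] -> C0=S, others downsized to S] -> [S,S]
Op 6: C0 write [C0 write: invalidate ['C1=S'] -> C0=M] -> [M,I]
Op 7: C1 read [C1 read from I: others=['C0=M'] -> C1=S, others downsized to S] -> [S,S]
Op 8: C1 read [C1 read: already in S, no change] -> [S,S]
Op 9: C0 write [C0 write: invalidate ['C1=S'] -> C0=M] -> [M,I]

Answer: M I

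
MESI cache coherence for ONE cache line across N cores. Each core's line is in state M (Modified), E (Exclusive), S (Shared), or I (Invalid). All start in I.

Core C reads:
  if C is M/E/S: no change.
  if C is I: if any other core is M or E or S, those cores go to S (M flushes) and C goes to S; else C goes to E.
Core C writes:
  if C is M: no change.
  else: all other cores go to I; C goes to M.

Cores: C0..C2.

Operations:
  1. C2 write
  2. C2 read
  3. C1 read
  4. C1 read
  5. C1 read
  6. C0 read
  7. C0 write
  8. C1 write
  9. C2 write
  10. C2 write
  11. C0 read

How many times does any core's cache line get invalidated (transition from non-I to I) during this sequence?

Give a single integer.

Answer: 4

Derivation:
Op 1: C2 write [C2 write: invalidate none -> C2=M] -> [I,I,M] (invalidations this op: 0; running total: 0)
Op 2: C2 read [C2 read: already in M, no change] -> [I,I,M] (invalidations this op: 0; running total: 0)
Op 3: C1 read [C1 read from I: others=['C2=M'] -> C1=S, others downsized to S] -> [I,S,S] (invalidations this op: 0; running total: 0)
Op 4: C1 read [C1 read: already in S, no change] -> [I,S,S] (invalidations this op: 0; running total: 0)
Op 5: C1 read [C1 read: already in S, no change] -> [I,S,S] (invalidations this op: 0; running total: 0)
Op 6: C0 read [C0 read from I: others=['C1=S', 'C2=S'] -> C0=S, others downsized to S] -> [S,S,S] (invalidations this op: 0; running total: 0)
Op 7: C0 write [C0 write: invalidate ['C1=S', 'C2=S'] -> C0=M] -> [M,I,I] (invalidations this op: 2; running total: 2)
Op 8: C1 write [C1 write: invalidate ['C0=M'] -> C1=M] -> [I,M,I] (invalidations this op: 1; running total: 3)
Op 9: C2 write [C2 write: invalidate ['C1=M'] -> C2=M] -> [I,I,M] (invalidations this op: 1; running total: 4)
Op 10: C2 write [C2 write: already M (modified), no change] -> [I,I,M] (invalidations this op: 0; running total: 4)
Op 11: C0 read [C0 read from I: others=['C2=M'] -> C0=S, others downsized to S] -> [S,I,S] (invalidations this op: 0; running total: 4)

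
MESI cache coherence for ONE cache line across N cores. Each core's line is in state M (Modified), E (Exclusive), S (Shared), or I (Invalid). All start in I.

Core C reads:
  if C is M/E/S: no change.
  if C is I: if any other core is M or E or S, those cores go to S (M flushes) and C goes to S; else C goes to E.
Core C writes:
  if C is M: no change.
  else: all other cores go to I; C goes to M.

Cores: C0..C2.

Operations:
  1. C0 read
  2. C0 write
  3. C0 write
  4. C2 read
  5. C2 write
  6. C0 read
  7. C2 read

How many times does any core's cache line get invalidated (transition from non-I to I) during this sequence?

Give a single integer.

Answer: 1

Derivation:
Op 1: C0 read [C0 read from I: no other sharers -> C0=E (exclusive)] -> [E,I,I] (invalidations this op: 0; running total: 0)
Op 2: C0 write [C0 write: invalidate none -> C0=M] -> [M,I,I] (invalidations this op: 0; running total: 0)
Op 3: C0 write [C0 write: already M (modified), no change] -> [M,I,I] (invalidations this op: 0; running total: 0)
Op 4: C2 read [C2 read from I: others=['C0=M'] -> C2=S, others downsized to S] -> [S,I,S] (invalidations this op: 0; running total: 0)
Op 5: C2 write [C2 write: invalidate ['C0=S'] -> C2=M] -> [I,I,M] (invalidations this op: 1; running total: 1)
Op 6: C0 read [C0 read from I: others=['C2=M'] -> C0=S, others downsized to S] -> [S,I,S] (invalidations this op: 0; running total: 1)
Op 7: C2 read [C2 read: already in S, no change] -> [S,I,S] (invalidations this op: 0; running total: 1)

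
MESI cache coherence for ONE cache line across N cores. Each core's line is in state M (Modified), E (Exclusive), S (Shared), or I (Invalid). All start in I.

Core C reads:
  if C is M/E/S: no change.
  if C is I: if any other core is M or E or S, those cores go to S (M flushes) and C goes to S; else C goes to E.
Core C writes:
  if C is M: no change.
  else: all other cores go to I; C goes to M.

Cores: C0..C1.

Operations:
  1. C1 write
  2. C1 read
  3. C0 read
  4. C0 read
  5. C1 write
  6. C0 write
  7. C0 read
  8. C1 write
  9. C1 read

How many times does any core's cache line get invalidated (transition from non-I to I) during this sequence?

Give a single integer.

Op 1: C1 write [C1 write: invalidate none -> C1=M] -> [I,M] (invalidations this op: 0; running total: 0)
Op 2: C1 read [C1 read: already in M, no change] -> [I,M] (invalidations this op: 0; running total: 0)
Op 3: C0 read [C0 read from I: others=['C1=M'] -> C0=S, others downsized to S] -> [S,S] (invalidations this op: 0; running total: 0)
Op 4: C0 read [C0 read: already in S, no change] -> [S,S] (invalidations this op: 0; running total: 0)
Op 5: C1 write [C1 write: invalidate ['C0=S'] -> C1=M] -> [I,M] (invalidations this op: 1; running total: 1)
Op 6: C0 write [C0 write: invalidate ['C1=M'] -> C0=M] -> [M,I] (invalidations this op: 1; running total: 2)
Op 7: C0 read [C0 read: already in M, no change] -> [M,I] (invalidations this op: 0; running total: 2)
Op 8: C1 write [C1 write: invalidate ['C0=M'] -> C1=M] -> [I,M] (invalidations this op: 1; running total: 3)
Op 9: C1 read [C1 read: already in M, no change] -> [I,M] (invalidations this op: 0; running total: 3)

Answer: 3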